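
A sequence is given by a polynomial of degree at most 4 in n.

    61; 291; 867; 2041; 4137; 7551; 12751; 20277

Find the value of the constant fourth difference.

72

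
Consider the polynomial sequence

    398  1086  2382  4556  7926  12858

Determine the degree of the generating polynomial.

4

Δ: 688, 1296, 2174, 3370, 4932
Δ²: 608, 878, 1196, 1562
Δ³: 270, 318, 366
Δ⁴: 48, 48
The fourth differences are constant, so the polynomial has degree 4.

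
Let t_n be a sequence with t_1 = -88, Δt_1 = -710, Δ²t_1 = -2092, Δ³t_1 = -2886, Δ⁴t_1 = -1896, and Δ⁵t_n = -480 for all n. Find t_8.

Build the table forward from the leading diagonal:
Δ⁵: -480, -480, -480, -480, -480, -480, -480, -480
Δ⁴: -1896, -2376, -2856, -3336, -3816, -4296, -4776, -5256
Δ³: -2886, -4782, -7158, -10014, -13350, -17166, -21462, -26238
Δ²: -2092, -4978, -9760, -16918, -26932, -40282, -57448, -78910
Δ: -710, -2802, -7780, -17540, -34458, -61390, -101672, -159120
t: -88, -798, -3600, -11380, -28920, -63378, -124768, -226440

-226440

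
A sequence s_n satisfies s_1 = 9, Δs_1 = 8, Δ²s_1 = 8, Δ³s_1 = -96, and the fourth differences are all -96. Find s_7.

-3183

Build the table forward from the leading diagonal:
Δ⁴: -96  -96  -96  -96  -96  -96  -96
Δ³: -96  -192  -288  -384  -480  -576  -672
Δ²: 8  -88  -280  -568  -952  -1432  -2008
Δ: 8  16  -72  -352  -920  -1872  -3304
s: 9  17  33  -39  -391  -1311  -3183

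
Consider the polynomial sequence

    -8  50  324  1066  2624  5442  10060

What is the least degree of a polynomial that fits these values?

4

First differences: 58, 274, 742, 1558, 2818, 4618
Second differences: 216, 468, 816, 1260, 1800
Third differences: 252, 348, 444, 540
Fourth differences: 96, 96, 96
The fourth differences are constant, so the polynomial has degree 4.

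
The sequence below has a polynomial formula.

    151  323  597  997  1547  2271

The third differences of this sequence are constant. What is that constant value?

24

First differences: 172, 274, 400, 550, 724
Second differences: 102, 126, 150, 174
Third differences: 24, 24, 24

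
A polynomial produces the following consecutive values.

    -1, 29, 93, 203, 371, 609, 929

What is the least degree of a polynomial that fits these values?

3

Δ: 30, 64, 110, 168, 238, 320
Δ²: 34, 46, 58, 70, 82
Δ³: 12, 12, 12, 12
The third differences are constant, so the polynomial has degree 3.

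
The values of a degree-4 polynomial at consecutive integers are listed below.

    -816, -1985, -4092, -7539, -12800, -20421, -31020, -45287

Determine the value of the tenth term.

-87945

-1169, -2107, -3447, -5261, -7621, -10599, -14267
-938, -1340, -1814, -2360, -2978, -3668
-402, -474, -546, -618, -690
-72, -72, -72, -72
Fourth differences constant at -72.
-690 − 72 = -762;  -3668 − 762 = -4430;  -14267 − 4430 = -18697;  -45287 − 18697 = -63984
-762 − 72 = -834;  -4430 − 834 = -5264;  -18697 − 5264 = -23961;  -63984 − 23961 = -87945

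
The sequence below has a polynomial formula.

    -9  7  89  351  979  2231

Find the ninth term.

13391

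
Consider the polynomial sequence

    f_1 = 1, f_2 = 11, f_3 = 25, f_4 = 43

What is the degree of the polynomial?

2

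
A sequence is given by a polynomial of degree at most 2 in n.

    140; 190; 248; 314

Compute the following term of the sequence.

D1: 50  58  66
D2: 8  8
Second differences constant at 8.
66 + 8 = 74;  314 + 74 = 388

388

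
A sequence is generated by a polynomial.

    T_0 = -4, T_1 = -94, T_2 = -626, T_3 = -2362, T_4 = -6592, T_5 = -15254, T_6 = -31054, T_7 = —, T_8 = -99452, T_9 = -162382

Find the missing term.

Using the first 7 terms:
D1: -90, -532, -1736, -4230, -8662, -15800
D2: -442, -1204, -2494, -4432, -7138
D3: -762, -1290, -1938, -2706
D4: -528, -648, -768
D5: -120, -120
Constant fifth difference = -120.
Extend forward: -768 − 120 = -888;  -2706 − 888 = -3594;  -7138 − 3594 = -10732;  -15800 − 10732 = -26532;  -31054 − 26532 = -57586

-57586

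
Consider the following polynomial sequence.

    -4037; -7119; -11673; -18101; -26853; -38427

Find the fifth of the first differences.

D1: -3082, -4554, -6428, -8752, -11574
D2: -1472, -1874, -2324, -2822
D3: -402, -450, -498
D4: -48, -48

-11574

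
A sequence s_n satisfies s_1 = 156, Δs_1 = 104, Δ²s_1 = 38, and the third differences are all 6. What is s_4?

588

Build the table forward from the leading diagonal:
D3: 6  6  6  6
D2: 38  44  50  56
D1: 104  142  186  236
s: 156  260  402  588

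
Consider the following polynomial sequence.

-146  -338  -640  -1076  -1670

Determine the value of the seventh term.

-3428

First differences: -192, -302, -436, -594
Second differences: -110, -134, -158
Third differences: -24, -24
Constant third difference = -24, so extend:
-158 − 24 = -182;  -594 − 182 = -776;  -1670 − 776 = -2446
-182 − 24 = -206;  -776 − 206 = -982;  -2446 − 982 = -3428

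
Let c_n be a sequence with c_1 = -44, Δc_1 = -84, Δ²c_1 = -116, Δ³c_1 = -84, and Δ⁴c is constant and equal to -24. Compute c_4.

Build the table forward from the leading diagonal:
D4: -24, -24, -24, -24
D3: -84, -108, -132, -156
D2: -116, -200, -308, -440
D1: -84, -200, -400, -708
c: -44, -128, -328, -728

-728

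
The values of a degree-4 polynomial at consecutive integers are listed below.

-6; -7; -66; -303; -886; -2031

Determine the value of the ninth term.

-1, -59, -237, -583, -1145
-58, -178, -346, -562
-120, -168, -216
-48, -48
The fourth differences are constant (-48).
-216 − 48 = -264;  -562 − 264 = -826;  -1145 − 826 = -1971;  -2031 − 1971 = -4002
-264 − 48 = -312;  -826 − 312 = -1138;  -1971 − 1138 = -3109;  -4002 − 3109 = -7111
-312 − 48 = -360;  -1138 − 360 = -1498;  -3109 − 1498 = -4607;  -7111 − 4607 = -11718

-11718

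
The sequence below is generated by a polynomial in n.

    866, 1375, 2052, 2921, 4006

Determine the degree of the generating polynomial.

3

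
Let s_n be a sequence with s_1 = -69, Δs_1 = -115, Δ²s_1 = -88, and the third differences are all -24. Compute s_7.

-2559

Build the table forward from the leading diagonal:
Third differences: -24, -24, -24, -24, -24, -24, -24
Second differences: -88, -112, -136, -160, -184, -208, -232
First differences: -115, -203, -315, -451, -611, -795, -1003
s: -69, -184, -387, -702, -1153, -1764, -2559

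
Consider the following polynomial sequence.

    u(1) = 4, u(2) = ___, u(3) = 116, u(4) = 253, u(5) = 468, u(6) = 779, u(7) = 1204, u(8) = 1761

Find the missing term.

39

Using the last 6 terms:
First differences: 137, 215, 311, 425, 557
Second differences: 78, 96, 114, 132
Third differences: 18, 18, 18
Constant third difference = 18.
Extend backward: 78 − 18 = 60;  137 − 60 = 77;  116 − 77 = 39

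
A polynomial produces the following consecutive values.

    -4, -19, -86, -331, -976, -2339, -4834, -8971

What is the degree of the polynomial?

4

-15, -67, -245, -645, -1363, -2495, -4137
-52, -178, -400, -718, -1132, -1642
-126, -222, -318, -414, -510
-96, -96, -96, -96
The fourth differences are constant, so the polynomial has degree 4.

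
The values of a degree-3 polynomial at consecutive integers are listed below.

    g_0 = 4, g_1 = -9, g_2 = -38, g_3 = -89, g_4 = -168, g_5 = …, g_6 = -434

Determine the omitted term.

-281

Using the first 5 terms:
Δ: -13  -29  -51  -79
Δ²: -16  -22  -28
Δ³: -6  -6
Constant third difference = -6.
Extend forward: -28 − 6 = -34;  -79 − 34 = -113;  -168 − 113 = -281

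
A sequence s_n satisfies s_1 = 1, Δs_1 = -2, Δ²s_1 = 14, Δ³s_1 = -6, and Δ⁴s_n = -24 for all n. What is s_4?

31

Build the table forward from the leading diagonal:
Fourth differences: -24, -24, -24, -24
Third differences: -6, -30, -54, -78
Second differences: 14, 8, -22, -76
First differences: -2, 12, 20, -2
s: 1, -1, 11, 31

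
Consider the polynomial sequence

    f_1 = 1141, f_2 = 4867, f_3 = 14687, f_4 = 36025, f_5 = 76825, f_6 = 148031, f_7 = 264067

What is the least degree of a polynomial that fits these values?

5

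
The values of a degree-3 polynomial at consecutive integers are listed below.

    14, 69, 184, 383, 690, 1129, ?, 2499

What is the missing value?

Using the first 6 terms:
First differences: 55, 115, 199, 307, 439
Second differences: 60, 84, 108, 132
Third differences: 24, 24, 24
Constant third difference = 24.
Extend forward: 132 + 24 = 156;  439 + 156 = 595;  1129 + 595 = 1724

1724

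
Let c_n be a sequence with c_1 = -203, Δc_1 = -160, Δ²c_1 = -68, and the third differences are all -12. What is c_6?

-1803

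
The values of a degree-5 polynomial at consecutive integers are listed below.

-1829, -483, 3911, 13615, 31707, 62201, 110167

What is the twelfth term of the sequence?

878567

1346, 4394, 9704, 18092, 30494, 47966
3048, 5310, 8388, 12402, 17472
2262, 3078, 4014, 5070
816, 936, 1056
120, 120
Constant fifth difference = 120, so extend:
1056 + 120 = 1176;  5070 + 1176 = 6246;  17472 + 6246 = 23718;  47966 + 23718 = 71684;  110167 + 71684 = 181851
1176 + 120 = 1296;  6246 + 1296 = 7542;  23718 + 7542 = 31260;  71684 + 31260 = 102944;  181851 + 102944 = 284795
1296 + 120 = 1416;  7542 + 1416 = 8958;  31260 + 8958 = 40218;  102944 + 40218 = 143162;  284795 + 143162 = 427957
1416 + 120 = 1536;  8958 + 1536 = 10494;  40218 + 10494 = 50712;  143162 + 50712 = 193874;  427957 + 193874 = 621831
1536 + 120 = 1656;  10494 + 1656 = 12150;  50712 + 12150 = 62862;  193874 + 62862 = 256736;  621831 + 256736 = 878567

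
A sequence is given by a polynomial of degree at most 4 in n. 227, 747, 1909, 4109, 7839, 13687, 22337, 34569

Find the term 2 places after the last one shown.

First differences: 520, 1162, 2200, 3730, 5848, 8650, 12232
Second differences: 642, 1038, 1530, 2118, 2802, 3582
Third differences: 396, 492, 588, 684, 780
Fourth differences: 96, 96, 96, 96
The fourth differences are constant (96).
780 + 96 = 876;  3582 + 876 = 4458;  12232 + 4458 = 16690;  34569 + 16690 = 51259
876 + 96 = 972;  4458 + 972 = 5430;  16690 + 5430 = 22120;  51259 + 22120 = 73379

73379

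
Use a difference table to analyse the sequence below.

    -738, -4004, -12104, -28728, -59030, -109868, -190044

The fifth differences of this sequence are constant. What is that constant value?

-240

D1: -3266, -8100, -16624, -30302, -50838, -80176
D2: -4834, -8524, -13678, -20536, -29338
D3: -3690, -5154, -6858, -8802
D4: -1464, -1704, -1944
D5: -240, -240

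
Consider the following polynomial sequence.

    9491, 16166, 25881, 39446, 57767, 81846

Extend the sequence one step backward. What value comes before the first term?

First differences: 6675, 9715, 13565, 18321, 24079
Second differences: 3040, 3850, 4756, 5758
Third differences: 810, 906, 1002
Fourth differences: 96, 96
The fourth differences are constant at 96.
Work back: 810 − 96 = 714;  3040 − 714 = 2326;  6675 − 2326 = 4349;  9491 − 4349 = 5142

5142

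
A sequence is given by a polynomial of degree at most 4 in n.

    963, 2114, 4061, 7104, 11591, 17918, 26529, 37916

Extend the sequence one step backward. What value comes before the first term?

356

D1: 1151, 1947, 3043, 4487, 6327, 8611, 11387
D2: 796, 1096, 1444, 1840, 2284, 2776
D3: 300, 348, 396, 444, 492
D4: 48, 48, 48, 48
The fourth differences are constant at 48.
Work back: 300 − 48 = 252;  796 − 252 = 544;  1151 − 544 = 607;  963 − 607 = 356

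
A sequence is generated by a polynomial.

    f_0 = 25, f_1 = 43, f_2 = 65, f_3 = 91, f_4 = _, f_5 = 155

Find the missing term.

121

Using the first 4 terms:
Δ: 18, 22, 26
Δ²: 4, 4
Constant second difference = 4.
Extend forward: 26 + 4 = 30;  91 + 30 = 121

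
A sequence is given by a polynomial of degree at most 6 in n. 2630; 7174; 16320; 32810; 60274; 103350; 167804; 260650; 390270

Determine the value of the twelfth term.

1106634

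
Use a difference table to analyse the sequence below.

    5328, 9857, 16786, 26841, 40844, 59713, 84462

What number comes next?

First differences: 4529, 6929, 10055, 14003, 18869, 24749
Second differences: 2400, 3126, 3948, 4866, 5880
Third differences: 726, 822, 918, 1014
Fourth differences: 96, 96, 96
The fourth differences are constant (96).
1014 + 96 = 1110;  5880 + 1110 = 6990;  24749 + 6990 = 31739;  84462 + 31739 = 116201

116201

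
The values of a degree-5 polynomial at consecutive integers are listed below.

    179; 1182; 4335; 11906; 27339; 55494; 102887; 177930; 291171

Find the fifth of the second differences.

19238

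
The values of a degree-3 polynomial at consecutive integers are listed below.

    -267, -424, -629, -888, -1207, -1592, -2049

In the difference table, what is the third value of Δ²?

First differences: -157, -205, -259, -319, -385, -457
Second differences: -48, -54, -60, -66, -72
Third differences: -6, -6, -6, -6

-60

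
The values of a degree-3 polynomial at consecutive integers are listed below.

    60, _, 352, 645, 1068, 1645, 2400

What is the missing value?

Using the last 5 terms:
Δ: 293  423  577  755
Δ²: 130  154  178
Δ³: 24  24
Constant third difference = 24.
Extend backward: 130 − 24 = 106;  293 − 106 = 187;  352 − 187 = 165

165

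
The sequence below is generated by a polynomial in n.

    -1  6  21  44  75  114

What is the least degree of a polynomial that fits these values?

First differences: 7, 15, 23, 31, 39
Second differences: 8, 8, 8, 8
The second differences are constant, so the polynomial has degree 2.

2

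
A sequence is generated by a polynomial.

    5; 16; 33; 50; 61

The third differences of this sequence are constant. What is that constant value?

-6

First differences: 11, 17, 17, 11
Second differences: 6, 0, -6
Third differences: -6, -6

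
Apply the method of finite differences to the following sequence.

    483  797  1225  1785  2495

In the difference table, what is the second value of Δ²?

132

First differences: 314, 428, 560, 710
Second differences: 114, 132, 150
Third differences: 18, 18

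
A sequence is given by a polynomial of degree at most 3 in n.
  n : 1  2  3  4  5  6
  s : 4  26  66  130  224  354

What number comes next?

526

22 , 40 , 64 , 94 , 130
18 , 24 , 30 , 36
6 , 6 , 6
Third differences constant at 6.
36 + 6 = 42;  130 + 42 = 172;  354 + 172 = 526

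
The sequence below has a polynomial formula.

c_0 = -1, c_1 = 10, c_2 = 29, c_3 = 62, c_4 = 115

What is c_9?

890

D1: 11  19  33  53
D2: 8  14  20
D3: 6  6
Third differences constant at 6.
20 + 6 = 26;  53 + 26 = 79;  115 + 79 = 194
26 + 6 = 32;  79 + 32 = 111;  194 + 111 = 305
32 + 6 = 38;  111 + 38 = 149;  305 + 149 = 454
38 + 6 = 44;  149 + 44 = 193;  454 + 193 = 647
44 + 6 = 50;  193 + 50 = 243;  647 + 243 = 890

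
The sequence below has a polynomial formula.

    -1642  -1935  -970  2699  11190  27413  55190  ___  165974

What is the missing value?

Using the first 7 terms:
D1: -293, 965, 3669, 8491, 16223, 27777
D2: 1258, 2704, 4822, 7732, 11554
D3: 1446, 2118, 2910, 3822
D4: 672, 792, 912
D5: 120, 120
Constant fifth difference = 120.
Extend forward: 912 + 120 = 1032;  3822 + 1032 = 4854;  11554 + 4854 = 16408;  27777 + 16408 = 44185;  55190 + 44185 = 99375

99375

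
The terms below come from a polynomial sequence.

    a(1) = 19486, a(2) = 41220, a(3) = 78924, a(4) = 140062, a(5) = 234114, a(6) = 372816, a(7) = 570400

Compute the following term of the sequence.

843834

First differences: 21734, 37704, 61138, 94052, 138702, 197584
Second differences: 15970, 23434, 32914, 44650, 58882
Third differences: 7464, 9480, 11736, 14232
Fourth differences: 2016, 2256, 2496
Fifth differences: 240, 240
Fifth differences constant at 240.
2496 + 240 = 2736;  14232 + 2736 = 16968;  58882 + 16968 = 75850;  197584 + 75850 = 273434;  570400 + 273434 = 843834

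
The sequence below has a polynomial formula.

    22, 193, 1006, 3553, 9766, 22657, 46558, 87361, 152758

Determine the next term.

Δ: 171, 813, 2547, 6213, 12891, 23901, 40803, 65397
Δ²: 642, 1734, 3666, 6678, 11010, 16902, 24594
Δ³: 1092, 1932, 3012, 4332, 5892, 7692
Δ⁴: 840, 1080, 1320, 1560, 1800
Δ⁵: 240, 240, 240, 240
Fifth differences constant at 240.
1800 + 240 = 2040;  7692 + 2040 = 9732;  24594 + 9732 = 34326;  65397 + 34326 = 99723;  152758 + 99723 = 252481

252481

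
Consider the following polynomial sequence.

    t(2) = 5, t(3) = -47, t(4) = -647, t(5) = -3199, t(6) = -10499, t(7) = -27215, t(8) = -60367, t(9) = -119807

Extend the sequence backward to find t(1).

1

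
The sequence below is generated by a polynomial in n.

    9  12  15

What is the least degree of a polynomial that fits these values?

1

Δ: 3, 3
The first differences are constant, so the polynomial has degree 1.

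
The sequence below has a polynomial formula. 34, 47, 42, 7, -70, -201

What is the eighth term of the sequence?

-673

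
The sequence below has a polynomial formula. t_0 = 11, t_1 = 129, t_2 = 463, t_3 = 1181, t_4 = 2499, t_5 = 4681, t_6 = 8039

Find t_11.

118 , 334 , 718 , 1318 , 2182 , 3358
216 , 384 , 600 , 864 , 1176
168 , 216 , 264 , 312
48 , 48 , 48
Fourth differences constant at 48.
312 + 48 = 360;  1176 + 360 = 1536;  3358 + 1536 = 4894;  8039 + 4894 = 12933
360 + 48 = 408;  1536 + 408 = 1944;  4894 + 1944 = 6838;  12933 + 6838 = 19771
408 + 48 = 456;  1944 + 456 = 2400;  6838 + 2400 = 9238;  19771 + 9238 = 29009
456 + 48 = 504;  2400 + 504 = 2904;  9238 + 2904 = 12142;  29009 + 12142 = 41151
504 + 48 = 552;  2904 + 552 = 3456;  12142 + 3456 = 15598;  41151 + 15598 = 56749

56749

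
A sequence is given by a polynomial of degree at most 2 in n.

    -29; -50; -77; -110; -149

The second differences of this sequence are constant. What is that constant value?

-6

First differences: -21, -27, -33, -39
Second differences: -6, -6, -6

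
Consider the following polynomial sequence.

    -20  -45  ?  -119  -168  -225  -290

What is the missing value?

-78

Using the last 4 terms:
-49  -57  -65
-8  -8
Constant second difference = -8.
Extend backward: -49 + 8 = -41;  -119 + 41 = -78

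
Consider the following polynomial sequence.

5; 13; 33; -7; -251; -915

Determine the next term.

-2287

Δ: 8 , 20 , -40 , -244 , -664
Δ²: 12 , -60 , -204 , -420
Δ³: -72 , -144 , -216
Δ⁴: -72 , -72
Fourth differences constant at -72.
-216 − 72 = -288;  -420 − 288 = -708;  -664 − 708 = -1372;  -915 − 1372 = -2287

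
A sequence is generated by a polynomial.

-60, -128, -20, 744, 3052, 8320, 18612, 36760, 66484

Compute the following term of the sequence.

D1: -68 , 108 , 764 , 2308 , 5268 , 10292 , 18148 , 29724
D2: 176 , 656 , 1544 , 2960 , 5024 , 7856 , 11576
D3: 480 , 888 , 1416 , 2064 , 2832 , 3720
D4: 408 , 528 , 648 , 768 , 888
D5: 120 , 120 , 120 , 120
Constant fifth difference = 120, so extend:
888 + 120 = 1008;  3720 + 1008 = 4728;  11576 + 4728 = 16304;  29724 + 16304 = 46028;  66484 + 46028 = 112512

112512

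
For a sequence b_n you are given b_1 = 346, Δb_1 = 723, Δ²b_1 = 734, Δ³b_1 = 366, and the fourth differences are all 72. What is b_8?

36151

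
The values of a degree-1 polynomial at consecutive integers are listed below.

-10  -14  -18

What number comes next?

First differences: -4, -4
Constant first difference = -4, so extend:
-18 − 4 = -22

-22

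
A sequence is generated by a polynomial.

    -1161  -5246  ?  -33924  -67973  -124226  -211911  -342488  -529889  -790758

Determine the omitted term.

-14843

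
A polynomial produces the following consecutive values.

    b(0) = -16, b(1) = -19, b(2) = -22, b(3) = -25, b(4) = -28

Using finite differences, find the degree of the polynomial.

1

D1: -3, -3, -3, -3
The first differences are constant, so the polynomial has degree 1.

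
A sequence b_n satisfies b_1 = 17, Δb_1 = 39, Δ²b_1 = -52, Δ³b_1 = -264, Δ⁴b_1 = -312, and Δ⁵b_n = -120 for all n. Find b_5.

Build the table forward from the leading diagonal:
Fifth differences: -120, -120, -120, -120, -120
Fourth differences: -312, -432, -552, -672, -792
Third differences: -264, -576, -1008, -1560, -2232
Second differences: -52, -316, -892, -1900, -3460
First differences: 39, -13, -329, -1221, -3121
b: 17, 56, 43, -286, -1507

-1507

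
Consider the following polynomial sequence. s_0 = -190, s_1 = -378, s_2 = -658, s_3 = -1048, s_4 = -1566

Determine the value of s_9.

-6706

-188  -280  -390  -518
-92  -110  -128
-18  -18
Third differences constant at -18.
-128 − 18 = -146;  -518 − 146 = -664;  -1566 − 664 = -2230
-146 − 18 = -164;  -664 − 164 = -828;  -2230 − 828 = -3058
-164 − 18 = -182;  -828 − 182 = -1010;  -3058 − 1010 = -4068
-182 − 18 = -200;  -1010 − 200 = -1210;  -4068 − 1210 = -5278
-200 − 18 = -218;  -1210 − 218 = -1428;  -5278 − 1428 = -6706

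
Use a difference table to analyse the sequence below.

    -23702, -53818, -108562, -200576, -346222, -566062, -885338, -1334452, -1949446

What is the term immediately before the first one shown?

-8812

D1: -30116  -54744  -92014  -145646  -219840  -319276  -449114  -614994
D2: -24628  -37270  -53632  -74194  -99436  -129838  -165880
D3: -12642  -16362  -20562  -25242  -30402  -36042
D4: -3720  -4200  -4680  -5160  -5640
D5: -480  -480  -480  -480
The fifth differences are constant at -480.
Work back: -3720 + 480 = -3240;  -12642 + 3240 = -9402;  -24628 + 9402 = -15226;  -30116 + 15226 = -14890;  -23702 + 14890 = -8812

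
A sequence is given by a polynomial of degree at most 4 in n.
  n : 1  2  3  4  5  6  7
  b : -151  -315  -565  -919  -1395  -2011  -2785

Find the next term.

Δ: -164 , -250 , -354 , -476 , -616 , -774
Δ²: -86 , -104 , -122 , -140 , -158
Δ³: -18 , -18 , -18 , -18
The third differences are constant (-18).
-158 − 18 = -176;  -774 − 176 = -950;  -2785 − 950 = -3735

-3735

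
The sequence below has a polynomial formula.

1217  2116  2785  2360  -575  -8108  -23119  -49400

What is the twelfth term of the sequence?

First differences: 899 , 669 , -425 , -2935 , -7533 , -15011 , -26281
Second differences: -230 , -1094 , -2510 , -4598 , -7478 , -11270
Third differences: -864 , -1416 , -2088 , -2880 , -3792
Fourth differences: -552 , -672 , -792 , -912
Fifth differences: -120 , -120 , -120
The fifth differences are constant (-120).
-912 − 120 = -1032;  -3792 − 1032 = -4824;  -11270 − 4824 = -16094;  -26281 − 16094 = -42375;  -49400 − 42375 = -91775
-1032 − 120 = -1152;  -4824 − 1152 = -5976;  -16094 − 5976 = -22070;  -42375 − 22070 = -64445;  -91775 − 64445 = -156220
-1152 − 120 = -1272;  -5976 − 1272 = -7248;  -22070 − 7248 = -29318;  -64445 − 29318 = -93763;  -156220 − 93763 = -249983
-1272 − 120 = -1392;  -7248 − 1392 = -8640;  -29318 − 8640 = -37958;  -93763 − 37958 = -131721;  -249983 − 131721 = -381704

-381704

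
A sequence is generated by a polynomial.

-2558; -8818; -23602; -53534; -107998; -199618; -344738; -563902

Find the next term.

D1: -6260  -14784  -29932  -54464  -91620  -145120  -219164
D2: -8524  -15148  -24532  -37156  -53500  -74044
D3: -6624  -9384  -12624  -16344  -20544
D4: -2760  -3240  -3720  -4200
D5: -480  -480  -480
Fifth differences constant at -480.
-4200 − 480 = -4680;  -20544 − 4680 = -25224;  -74044 − 25224 = -99268;  -219164 − 99268 = -318432;  -563902 − 318432 = -882334

-882334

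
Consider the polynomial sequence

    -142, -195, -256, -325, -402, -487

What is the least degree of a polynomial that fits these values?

2

D1: -53, -61, -69, -77, -85
D2: -8, -8, -8, -8
The second differences are constant, so the polynomial has degree 2.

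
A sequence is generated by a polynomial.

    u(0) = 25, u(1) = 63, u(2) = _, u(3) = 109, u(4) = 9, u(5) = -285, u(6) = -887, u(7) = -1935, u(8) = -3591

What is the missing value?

Using the last 6 terms:
First differences: -100  -294  -602  -1048  -1656
Second differences: -194  -308  -446  -608
Third differences: -114  -138  -162
Fourth differences: -24  -24
Constant fourth difference = -24.
Extend backward: -114 + 24 = -90;  -194 + 90 = -104;  -100 + 104 = 4;  109 − 4 = 105

105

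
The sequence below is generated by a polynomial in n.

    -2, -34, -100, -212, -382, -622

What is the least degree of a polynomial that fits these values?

3

D1: -32, -66, -112, -170, -240
D2: -34, -46, -58, -70
D3: -12, -12, -12
The third differences are constant, so the polynomial has degree 3.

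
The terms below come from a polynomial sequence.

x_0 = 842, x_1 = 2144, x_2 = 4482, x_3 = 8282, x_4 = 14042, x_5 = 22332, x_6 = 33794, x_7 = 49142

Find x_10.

126722

1302 , 2338 , 3800 , 5760 , 8290 , 11462 , 15348
1036 , 1462 , 1960 , 2530 , 3172 , 3886
426 , 498 , 570 , 642 , 714
72 , 72 , 72 , 72
The fourth differences are constant (72).
714 + 72 = 786;  3886 + 786 = 4672;  15348 + 4672 = 20020;  49142 + 20020 = 69162
786 + 72 = 858;  4672 + 858 = 5530;  20020 + 5530 = 25550;  69162 + 25550 = 94712
858 + 72 = 930;  5530 + 930 = 6460;  25550 + 6460 = 32010;  94712 + 32010 = 126722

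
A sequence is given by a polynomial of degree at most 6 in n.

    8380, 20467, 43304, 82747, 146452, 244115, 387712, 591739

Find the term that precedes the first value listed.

2747

Δ: 12087  22837  39443  63705  97663  143597  204027
Δ²: 10750  16606  24262  33958  45934  60430
Δ³: 5856  7656  9696  11976  14496
Δ⁴: 1800  2040  2280  2520
Δ⁵: 240  240  240
The fifth differences are constant at 240.
Work back: 1800 − 240 = 1560;  5856 − 1560 = 4296;  10750 − 4296 = 6454;  12087 − 6454 = 5633;  8380 − 5633 = 2747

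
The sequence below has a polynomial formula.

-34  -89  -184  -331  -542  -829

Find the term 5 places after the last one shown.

D1: -55  -95  -147  -211  -287
D2: -40  -52  -64  -76
D3: -12  -12  -12
Third differences constant at -12.
-76 − 12 = -88;  -287 − 88 = -375;  -829 − 375 = -1204
-88 − 12 = -100;  -375 − 100 = -475;  -1204 − 475 = -1679
-100 − 12 = -112;  -475 − 112 = -587;  -1679 − 587 = -2266
-112 − 12 = -124;  -587 − 124 = -711;  -2266 − 711 = -2977
-124 − 12 = -136;  -711 − 136 = -847;  -2977 − 847 = -3824

-3824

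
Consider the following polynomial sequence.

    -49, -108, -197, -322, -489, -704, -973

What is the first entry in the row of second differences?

-30

Δ: -59, -89, -125, -167, -215, -269
Δ²: -30, -36, -42, -48, -54
Δ³: -6, -6, -6, -6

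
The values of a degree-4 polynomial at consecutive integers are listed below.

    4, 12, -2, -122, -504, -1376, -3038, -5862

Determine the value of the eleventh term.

-26106

8  -14  -120  -382  -872  -1662  -2824
-22  -106  -262  -490  -790  -1162
-84  -156  -228  -300  -372
-72  -72  -72  -72
The fourth differences are constant (-72).
-372 − 72 = -444;  -1162 − 444 = -1606;  -2824 − 1606 = -4430;  -5862 − 4430 = -10292
-444 − 72 = -516;  -1606 − 516 = -2122;  -4430 − 2122 = -6552;  -10292 − 6552 = -16844
-516 − 72 = -588;  -2122 − 588 = -2710;  -6552 − 2710 = -9262;  -16844 − 9262 = -26106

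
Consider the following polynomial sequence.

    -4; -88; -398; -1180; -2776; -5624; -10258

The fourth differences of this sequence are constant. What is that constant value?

D1: -84, -310, -782, -1596, -2848, -4634
D2: -226, -472, -814, -1252, -1786
D3: -246, -342, -438, -534
D4: -96, -96, -96

-96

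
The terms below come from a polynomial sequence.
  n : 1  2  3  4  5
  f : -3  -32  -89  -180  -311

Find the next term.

First differences: -29  -57  -91  -131
Second differences: -28  -34  -40
Third differences: -6  -6
Constant third difference = -6, so extend:
-40 − 6 = -46;  -131 − 46 = -177;  -311 − 177 = -488

-488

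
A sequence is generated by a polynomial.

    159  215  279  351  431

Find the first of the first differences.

First differences: 56, 64, 72, 80
Second differences: 8, 8, 8

56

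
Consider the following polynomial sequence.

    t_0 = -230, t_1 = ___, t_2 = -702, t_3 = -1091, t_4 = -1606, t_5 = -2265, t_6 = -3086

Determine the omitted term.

Using the last 5 terms:
-389, -515, -659, -821
-126, -144, -162
-18, -18
Constant third difference = -18.
Extend backward: -126 + 18 = -108;  -389 + 108 = -281;  -702 + 281 = -421

-421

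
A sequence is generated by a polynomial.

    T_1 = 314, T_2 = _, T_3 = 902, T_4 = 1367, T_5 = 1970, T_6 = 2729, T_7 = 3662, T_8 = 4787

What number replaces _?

Using the last 6 terms:
465, 603, 759, 933, 1125
138, 156, 174, 192
18, 18, 18
Constant third difference = 18.
Extend backward: 138 − 18 = 120;  465 − 120 = 345;  902 − 345 = 557

557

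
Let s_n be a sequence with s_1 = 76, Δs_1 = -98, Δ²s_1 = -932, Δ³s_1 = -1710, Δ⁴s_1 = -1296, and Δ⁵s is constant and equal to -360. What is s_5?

-14044

Build the table forward from the leading diagonal:
Fifth differences: -360, -360, -360, -360, -360
Fourth differences: -1296, -1656, -2016, -2376, -2736
Third differences: -1710, -3006, -4662, -6678, -9054
Second differences: -932, -2642, -5648, -10310, -16988
First differences: -98, -1030, -3672, -9320, -19630
s: 76, -22, -1052, -4724, -14044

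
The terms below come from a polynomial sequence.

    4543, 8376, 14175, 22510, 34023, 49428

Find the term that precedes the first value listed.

2178

D1: 3833  5799  8335  11513  15405
D2: 1966  2536  3178  3892
D3: 570  642  714
D4: 72  72
The fourth differences are constant at 72.
Work back: 570 − 72 = 498;  1966 − 498 = 1468;  3833 − 1468 = 2365;  4543 − 2365 = 2178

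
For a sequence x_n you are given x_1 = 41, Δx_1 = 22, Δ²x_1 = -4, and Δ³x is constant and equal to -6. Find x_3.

Build the table forward from the leading diagonal:
D3: -6, -6, -6
D2: -4, -10, -16
D1: 22, 18, 8
x: 41, 63, 81

81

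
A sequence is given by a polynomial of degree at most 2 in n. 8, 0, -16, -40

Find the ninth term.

First differences: -8, -16, -24
Second differences: -8, -8
Second differences constant at -8.
-24 − 8 = -32;  -40 − 32 = -72
-32 − 8 = -40;  -72 − 40 = -112
-40 − 8 = -48;  -112 − 48 = -160
-48 − 8 = -56;  -160 − 56 = -216
-56 − 8 = -64;  -216 − 64 = -280

-280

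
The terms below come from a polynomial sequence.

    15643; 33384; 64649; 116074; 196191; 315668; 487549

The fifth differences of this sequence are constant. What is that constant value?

D1: 17741, 31265, 51425, 80117, 119477, 171881
D2: 13524, 20160, 28692, 39360, 52404
D3: 6636, 8532, 10668, 13044
D4: 1896, 2136, 2376
D5: 240, 240

240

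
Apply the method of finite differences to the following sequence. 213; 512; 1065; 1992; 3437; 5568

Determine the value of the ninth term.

18117

Δ: 299  553  927  1445  2131
Δ²: 254  374  518  686
Δ³: 120  144  168
Δ⁴: 24  24
Fourth differences constant at 24.
168 + 24 = 192;  686 + 192 = 878;  2131 + 878 = 3009;  5568 + 3009 = 8577
192 + 24 = 216;  878 + 216 = 1094;  3009 + 1094 = 4103;  8577 + 4103 = 12680
216 + 24 = 240;  1094 + 240 = 1334;  4103 + 1334 = 5437;  12680 + 5437 = 18117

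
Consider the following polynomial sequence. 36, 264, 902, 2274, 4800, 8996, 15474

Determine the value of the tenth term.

First differences: 228 , 638 , 1372 , 2526 , 4196 , 6478
Second differences: 410 , 734 , 1154 , 1670 , 2282
Third differences: 324 , 420 , 516 , 612
Fourth differences: 96 , 96 , 96
The fourth differences are constant (96).
612 + 96 = 708;  2282 + 708 = 2990;  6478 + 2990 = 9468;  15474 + 9468 = 24942
708 + 96 = 804;  2990 + 804 = 3794;  9468 + 3794 = 13262;  24942 + 13262 = 38204
804 + 96 = 900;  3794 + 900 = 4694;  13262 + 4694 = 17956;  38204 + 17956 = 56160

56160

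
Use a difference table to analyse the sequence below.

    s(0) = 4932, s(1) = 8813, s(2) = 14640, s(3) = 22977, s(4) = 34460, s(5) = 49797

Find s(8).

D1: 3881 , 5827 , 8337 , 11483 , 15337
D2: 1946 , 2510 , 3146 , 3854
D3: 564 , 636 , 708
D4: 72 , 72
Constant fourth difference = 72, so extend:
708 + 72 = 780;  3854 + 780 = 4634;  15337 + 4634 = 19971;  49797 + 19971 = 69768
780 + 72 = 852;  4634 + 852 = 5486;  19971 + 5486 = 25457;  69768 + 25457 = 95225
852 + 72 = 924;  5486 + 924 = 6410;  25457 + 6410 = 31867;  95225 + 31867 = 127092

127092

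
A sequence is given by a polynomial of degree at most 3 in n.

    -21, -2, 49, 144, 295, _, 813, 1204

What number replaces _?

Using the first 5 terms:
D1: 19, 51, 95, 151
D2: 32, 44, 56
D3: 12, 12
Constant third difference = 12.
Extend forward: 56 + 12 = 68;  151 + 68 = 219;  295 + 219 = 514

514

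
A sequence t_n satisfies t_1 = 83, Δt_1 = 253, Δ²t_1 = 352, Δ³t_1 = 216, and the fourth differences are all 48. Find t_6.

Build the table forward from the leading diagonal:
D4: 48, 48, 48, 48, 48, 48
D3: 216, 264, 312, 360, 408, 456
D2: 352, 568, 832, 1144, 1504, 1912
D1: 253, 605, 1173, 2005, 3149, 4653
t: 83, 336, 941, 2114, 4119, 7268

7268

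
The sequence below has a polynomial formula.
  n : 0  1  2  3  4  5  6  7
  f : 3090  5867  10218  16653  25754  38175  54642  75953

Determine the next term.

102978

Δ: 2777, 4351, 6435, 9101, 12421, 16467, 21311
Δ²: 1574, 2084, 2666, 3320, 4046, 4844
Δ³: 510, 582, 654, 726, 798
Δ⁴: 72, 72, 72, 72
Constant fourth difference = 72, so extend:
798 + 72 = 870;  4844 + 870 = 5714;  21311 + 5714 = 27025;  75953 + 27025 = 102978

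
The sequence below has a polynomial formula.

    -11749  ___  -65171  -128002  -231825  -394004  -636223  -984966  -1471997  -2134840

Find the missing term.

Using the last 8 terms:
Δ: -62831  -103823  -162179  -242219  -348743  -487031  -662843
Δ²: -40992  -58356  -80040  -106524  -138288  -175812
Δ³: -17364  -21684  -26484  -31764  -37524
Δ⁴: -4320  -4800  -5280  -5760
Δ⁵: -480  -480  -480
Constant fifth difference = -480.
Extend backward: -4320 + 480 = -3840;  -17364 + 3840 = -13524;  -40992 + 13524 = -27468;  -62831 + 27468 = -35363;  -65171 + 35363 = -29808

-29808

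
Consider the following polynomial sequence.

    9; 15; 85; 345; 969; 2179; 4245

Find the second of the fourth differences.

48

D1: 6, 70, 260, 624, 1210, 2066
D2: 64, 190, 364, 586, 856
D3: 126, 174, 222, 270
D4: 48, 48, 48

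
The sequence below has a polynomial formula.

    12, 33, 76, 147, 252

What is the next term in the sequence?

397

D1: 21 , 43 , 71 , 105
D2: 22 , 28 , 34
D3: 6 , 6
Third differences constant at 6.
34 + 6 = 40;  105 + 40 = 145;  252 + 145 = 397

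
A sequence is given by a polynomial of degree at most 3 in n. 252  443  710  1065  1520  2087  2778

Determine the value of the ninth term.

Δ: 191  267  355  455  567  691
Δ²: 76  88  100  112  124
Δ³: 12  12  12  12
Third differences constant at 12.
124 + 12 = 136;  691 + 136 = 827;  2778 + 827 = 3605
136 + 12 = 148;  827 + 148 = 975;  3605 + 975 = 4580

4580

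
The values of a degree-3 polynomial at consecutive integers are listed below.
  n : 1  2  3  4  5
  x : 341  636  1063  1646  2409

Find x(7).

4571

First differences: 295  427  583  763
Second differences: 132  156  180
Third differences: 24  24
Third differences constant at 24.
180 + 24 = 204;  763 + 204 = 967;  2409 + 967 = 3376
204 + 24 = 228;  967 + 228 = 1195;  3376 + 1195 = 4571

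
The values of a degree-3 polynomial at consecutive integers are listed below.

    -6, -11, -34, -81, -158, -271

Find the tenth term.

-1203

-5 , -23 , -47 , -77 , -113
-18 , -24 , -30 , -36
-6 , -6 , -6
Third differences constant at -6.
-36 − 6 = -42;  -113 − 42 = -155;  -271 − 155 = -426
-42 − 6 = -48;  -155 − 48 = -203;  -426 − 203 = -629
-48 − 6 = -54;  -203 − 54 = -257;  -629 − 257 = -886
-54 − 6 = -60;  -257 − 60 = -317;  -886 − 317 = -1203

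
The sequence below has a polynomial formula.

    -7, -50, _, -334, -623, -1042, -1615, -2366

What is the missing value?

Using the last 5 terms:
First differences: -289, -419, -573, -751
Second differences: -130, -154, -178
Third differences: -24, -24
Constant third difference = -24.
Extend backward: -130 + 24 = -106;  -289 + 106 = -183;  -334 + 183 = -151

-151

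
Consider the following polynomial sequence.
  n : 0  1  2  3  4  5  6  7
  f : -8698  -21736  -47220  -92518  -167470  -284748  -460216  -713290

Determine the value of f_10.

First differences: -13038, -25484, -45298, -74952, -117278, -175468, -253074
Second differences: -12446, -19814, -29654, -42326, -58190, -77606
Third differences: -7368, -9840, -12672, -15864, -19416
Fourth differences: -2472, -2832, -3192, -3552
Fifth differences: -360, -360, -360
The fifth differences are constant (-360).
-3552 − 360 = -3912;  -19416 − 3912 = -23328;  -77606 − 23328 = -100934;  -253074 − 100934 = -354008;  -713290 − 354008 = -1067298
-3912 − 360 = -4272;  -23328 − 4272 = -27600;  -100934 − 27600 = -128534;  -354008 − 128534 = -482542;  -1067298 − 482542 = -1549840
-4272 − 360 = -4632;  -27600 − 4632 = -32232;  -128534 − 32232 = -160766;  -482542 − 160766 = -643308;  -1549840 − 643308 = -2193148

-2193148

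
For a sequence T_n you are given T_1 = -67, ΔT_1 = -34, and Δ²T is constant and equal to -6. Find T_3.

Build the table forward from the leading diagonal:
Second differences: -6, -6, -6
First differences: -34, -40, -46
T: -67, -101, -141

-141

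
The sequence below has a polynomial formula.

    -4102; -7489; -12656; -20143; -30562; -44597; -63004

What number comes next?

-86611

-3387  -5167  -7487  -10419  -14035  -18407
-1780  -2320  -2932  -3616  -4372
-540  -612  -684  -756
-72  -72  -72
Constant fourth difference = -72, so extend:
-756 − 72 = -828;  -4372 − 828 = -5200;  -18407 − 5200 = -23607;  -63004 − 23607 = -86611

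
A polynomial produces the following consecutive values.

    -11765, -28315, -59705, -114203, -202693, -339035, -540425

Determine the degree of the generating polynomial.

Δ: -16550, -31390, -54498, -88490, -136342, -201390
Δ²: -14840, -23108, -33992, -47852, -65048
Δ³: -8268, -10884, -13860, -17196
Δ⁴: -2616, -2976, -3336
Δ⁵: -360, -360
The fifth differences are constant, so the polynomial has degree 5.

5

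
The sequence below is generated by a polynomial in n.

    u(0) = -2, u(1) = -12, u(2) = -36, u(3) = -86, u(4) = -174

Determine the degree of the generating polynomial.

Δ: -10, -24, -50, -88
Δ²: -14, -26, -38
Δ³: -12, -12
The third differences are constant, so the polynomial has degree 3.

3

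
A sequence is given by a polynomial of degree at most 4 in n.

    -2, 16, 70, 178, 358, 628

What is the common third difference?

18

Δ: 18, 54, 108, 180, 270
Δ²: 36, 54, 72, 90
Δ³: 18, 18, 18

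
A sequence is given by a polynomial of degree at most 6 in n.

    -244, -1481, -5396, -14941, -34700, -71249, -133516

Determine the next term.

D1: -1237, -3915, -9545, -19759, -36549, -62267
D2: -2678, -5630, -10214, -16790, -25718
D3: -2952, -4584, -6576, -8928
D4: -1632, -1992, -2352
D5: -360, -360
Fifth differences constant at -360.
-2352 − 360 = -2712;  -8928 − 2712 = -11640;  -25718 − 11640 = -37358;  -62267 − 37358 = -99625;  -133516 − 99625 = -233141

-233141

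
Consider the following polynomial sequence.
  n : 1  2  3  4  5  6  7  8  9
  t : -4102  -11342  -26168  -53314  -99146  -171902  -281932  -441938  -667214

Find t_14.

-3519614

D1: -7240 , -14826 , -27146 , -45832 , -72756 , -110030 , -160006 , -225276
D2: -7586 , -12320 , -18686 , -26924 , -37274 , -49976 , -65270
D3: -4734 , -6366 , -8238 , -10350 , -12702 , -15294
D4: -1632 , -1872 , -2112 , -2352 , -2592
D5: -240 , -240 , -240 , -240
The fifth differences are constant (-240).
-2592 − 240 = -2832;  -15294 − 2832 = -18126;  -65270 − 18126 = -83396;  -225276 − 83396 = -308672;  -667214 − 308672 = -975886
-2832 − 240 = -3072;  -18126 − 3072 = -21198;  -83396 − 21198 = -104594;  -308672 − 104594 = -413266;  -975886 − 413266 = -1389152
-3072 − 240 = -3312;  -21198 − 3312 = -24510;  -104594 − 24510 = -129104;  -413266 − 129104 = -542370;  -1389152 − 542370 = -1931522
-3312 − 240 = -3552;  -24510 − 3552 = -28062;  -129104 − 28062 = -157166;  -542370 − 157166 = -699536;  -1931522 − 699536 = -2631058
-3552 − 240 = -3792;  -28062 − 3792 = -31854;  -157166 − 31854 = -189020;  -699536 − 189020 = -888556;  -2631058 − 888556 = -3519614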